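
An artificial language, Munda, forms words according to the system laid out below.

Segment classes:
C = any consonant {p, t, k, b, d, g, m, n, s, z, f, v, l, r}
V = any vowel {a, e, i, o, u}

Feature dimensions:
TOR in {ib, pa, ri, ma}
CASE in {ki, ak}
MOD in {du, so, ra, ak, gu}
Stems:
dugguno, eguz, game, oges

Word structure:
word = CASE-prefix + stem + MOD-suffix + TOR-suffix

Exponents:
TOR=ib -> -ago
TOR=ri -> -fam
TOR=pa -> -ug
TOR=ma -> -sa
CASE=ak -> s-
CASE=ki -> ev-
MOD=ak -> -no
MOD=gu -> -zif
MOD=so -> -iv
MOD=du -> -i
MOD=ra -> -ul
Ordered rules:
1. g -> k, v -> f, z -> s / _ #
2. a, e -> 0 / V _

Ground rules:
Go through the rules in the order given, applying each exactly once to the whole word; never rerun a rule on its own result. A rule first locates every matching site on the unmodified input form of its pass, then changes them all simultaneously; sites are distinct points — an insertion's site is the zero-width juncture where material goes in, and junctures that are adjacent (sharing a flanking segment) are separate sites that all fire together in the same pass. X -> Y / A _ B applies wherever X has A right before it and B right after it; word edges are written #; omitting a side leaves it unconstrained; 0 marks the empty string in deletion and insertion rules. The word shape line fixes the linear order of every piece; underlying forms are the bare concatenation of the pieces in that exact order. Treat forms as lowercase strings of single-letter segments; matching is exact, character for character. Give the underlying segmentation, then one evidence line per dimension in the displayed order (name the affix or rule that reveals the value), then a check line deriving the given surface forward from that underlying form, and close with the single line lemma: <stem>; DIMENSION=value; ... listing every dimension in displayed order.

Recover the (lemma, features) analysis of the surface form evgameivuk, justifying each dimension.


underlying: ev-game-iv-ug
TOR=pa - signalled by the affix -ug
CASE=ki - signalled by the affix ev-
MOD=so - signalled by the affix -iv
check: evgameivug -> evgameivuk -> evgameivuk
lemma: game; TOR=pa; CASE=ki; MOD=so


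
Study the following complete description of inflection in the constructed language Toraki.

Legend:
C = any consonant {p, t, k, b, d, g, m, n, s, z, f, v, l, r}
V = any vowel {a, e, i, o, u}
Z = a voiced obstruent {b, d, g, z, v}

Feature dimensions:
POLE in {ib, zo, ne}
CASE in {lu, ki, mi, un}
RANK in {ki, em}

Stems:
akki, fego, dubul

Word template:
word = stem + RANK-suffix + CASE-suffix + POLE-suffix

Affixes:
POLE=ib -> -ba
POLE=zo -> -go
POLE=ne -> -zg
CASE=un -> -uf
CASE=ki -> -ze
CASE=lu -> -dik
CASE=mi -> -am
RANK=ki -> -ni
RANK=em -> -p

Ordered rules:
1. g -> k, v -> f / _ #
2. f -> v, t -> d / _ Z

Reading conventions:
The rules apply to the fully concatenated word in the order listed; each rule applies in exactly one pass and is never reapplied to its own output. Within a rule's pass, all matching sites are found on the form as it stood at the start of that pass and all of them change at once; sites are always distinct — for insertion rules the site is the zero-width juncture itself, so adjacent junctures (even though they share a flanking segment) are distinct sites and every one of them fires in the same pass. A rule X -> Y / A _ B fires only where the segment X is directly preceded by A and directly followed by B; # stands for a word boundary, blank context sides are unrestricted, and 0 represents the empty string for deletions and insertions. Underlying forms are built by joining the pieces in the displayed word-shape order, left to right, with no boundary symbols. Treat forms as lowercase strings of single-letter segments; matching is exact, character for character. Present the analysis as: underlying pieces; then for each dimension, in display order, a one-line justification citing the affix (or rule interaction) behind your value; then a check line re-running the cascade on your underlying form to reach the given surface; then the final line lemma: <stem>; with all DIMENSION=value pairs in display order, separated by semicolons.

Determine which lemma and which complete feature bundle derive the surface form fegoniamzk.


underlying: fego-ni-am-zg
POLE=ne - signalled by the affix -zg
CASE=mi - signalled by the affix -am
RANK=ki - signalled by the affix -ni
check: fegoniamzg -> fegoniamzk -> fegoniamzk
lemma: fego; POLE=ne; CASE=mi; RANK=ki


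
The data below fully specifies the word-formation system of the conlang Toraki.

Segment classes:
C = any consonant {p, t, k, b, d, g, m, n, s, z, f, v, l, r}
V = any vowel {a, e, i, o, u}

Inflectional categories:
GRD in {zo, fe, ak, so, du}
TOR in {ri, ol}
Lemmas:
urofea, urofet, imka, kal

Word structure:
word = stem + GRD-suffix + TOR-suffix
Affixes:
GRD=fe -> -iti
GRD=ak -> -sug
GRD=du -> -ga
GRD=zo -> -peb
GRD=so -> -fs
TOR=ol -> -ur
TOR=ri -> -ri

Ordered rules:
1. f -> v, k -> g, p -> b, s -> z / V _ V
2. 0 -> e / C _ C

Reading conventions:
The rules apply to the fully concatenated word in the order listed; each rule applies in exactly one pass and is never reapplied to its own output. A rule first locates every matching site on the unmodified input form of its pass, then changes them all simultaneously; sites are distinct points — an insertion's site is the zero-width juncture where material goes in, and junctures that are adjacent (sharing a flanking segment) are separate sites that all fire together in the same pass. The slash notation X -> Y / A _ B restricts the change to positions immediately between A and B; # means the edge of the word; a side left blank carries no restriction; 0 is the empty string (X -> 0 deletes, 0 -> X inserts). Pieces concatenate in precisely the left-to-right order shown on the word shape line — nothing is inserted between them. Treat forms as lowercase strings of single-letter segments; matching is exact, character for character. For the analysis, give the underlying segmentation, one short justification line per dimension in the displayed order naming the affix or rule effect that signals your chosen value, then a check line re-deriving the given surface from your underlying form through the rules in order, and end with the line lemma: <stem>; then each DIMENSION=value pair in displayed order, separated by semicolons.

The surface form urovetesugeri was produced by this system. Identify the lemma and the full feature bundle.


underlying: urofet-sug-ri
GRD=ak - signalled by the affix -sug
TOR=ri - signalled by the affix -ri
check: urofetsugri -> urovetsugri -> urovetesugeri
lemma: urofet; GRD=ak; TOR=ri


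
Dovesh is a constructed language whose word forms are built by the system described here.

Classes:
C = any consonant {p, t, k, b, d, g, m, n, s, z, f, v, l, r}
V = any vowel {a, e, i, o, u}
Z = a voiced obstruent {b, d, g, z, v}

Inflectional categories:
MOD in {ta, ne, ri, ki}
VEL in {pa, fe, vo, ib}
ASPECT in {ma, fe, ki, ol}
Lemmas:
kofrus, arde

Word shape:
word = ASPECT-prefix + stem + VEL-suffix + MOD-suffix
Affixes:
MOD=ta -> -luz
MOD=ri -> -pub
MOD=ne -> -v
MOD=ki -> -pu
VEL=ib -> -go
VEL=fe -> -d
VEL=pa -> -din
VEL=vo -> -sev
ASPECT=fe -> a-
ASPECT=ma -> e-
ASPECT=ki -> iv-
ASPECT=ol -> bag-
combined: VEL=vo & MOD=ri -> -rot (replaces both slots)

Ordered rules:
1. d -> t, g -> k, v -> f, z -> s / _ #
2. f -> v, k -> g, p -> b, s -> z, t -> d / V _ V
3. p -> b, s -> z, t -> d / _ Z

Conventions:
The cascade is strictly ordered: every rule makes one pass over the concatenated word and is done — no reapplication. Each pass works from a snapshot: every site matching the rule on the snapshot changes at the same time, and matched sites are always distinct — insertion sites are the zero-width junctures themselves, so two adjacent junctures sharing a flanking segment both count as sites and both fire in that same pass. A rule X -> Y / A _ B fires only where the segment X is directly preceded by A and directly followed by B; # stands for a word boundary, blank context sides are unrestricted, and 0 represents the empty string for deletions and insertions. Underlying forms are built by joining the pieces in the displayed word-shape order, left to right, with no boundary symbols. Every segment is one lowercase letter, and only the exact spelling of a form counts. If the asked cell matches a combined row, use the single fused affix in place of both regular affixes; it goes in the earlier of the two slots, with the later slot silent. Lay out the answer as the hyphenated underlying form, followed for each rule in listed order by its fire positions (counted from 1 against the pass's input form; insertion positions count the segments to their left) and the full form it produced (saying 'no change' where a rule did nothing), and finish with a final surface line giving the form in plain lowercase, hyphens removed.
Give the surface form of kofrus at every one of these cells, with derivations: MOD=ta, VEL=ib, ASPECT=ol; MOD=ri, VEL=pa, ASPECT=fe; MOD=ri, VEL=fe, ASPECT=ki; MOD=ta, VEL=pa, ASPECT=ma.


cell MOD=ta, VEL=ib, ASPECT=ol:
underlying: bag-kofrus-go-luz
1. d -> t, g -> k, v -> f, z -> s / _ #: fires at position(s) 14: bagkofrusgolus
2. f -> v, k -> g, p -> b, s -> z, t -> d / V _ V: no change
3. p -> b, s -> z, t -> d / _ Z: fires at position(s) 9: bagkofruzgolus
surface: bagkofruzgolus

cell MOD=ri, VEL=pa, ASPECT=fe:
underlying: a-kofrus-din-pub
1. d -> t, g -> k, v -> f, z -> s / _ #: no change
2. f -> v, k -> g, p -> b, s -> z, t -> d / V _ V: fires at position(s) 2: agofrusdinpub
3. p -> b, s -> z, t -> d / _ Z: fires at position(s) 7: agofruzdinpub
surface: agofruzdinpub

cell MOD=ri, VEL=fe, ASPECT=ki:
underlying: iv-kofrus-d-pub
1. d -> t, g -> k, v -> f, z -> s / _ #: no change
2. f -> v, k -> g, p -> b, s -> z, t -> d / V _ V: no change
3. p -> b, s -> z, t -> d / _ Z: fires at position(s) 8: ivkofruzdpub
surface: ivkofruzdpub

cell MOD=ta, VEL=pa, ASPECT=ma:
underlying: e-kofrus-din-luz
1. d -> t, g -> k, v -> f, z -> s / _ #: fires at position(s) 13: ekofrusdinlus
2. f -> v, k -> g, p -> b, s -> z, t -> d / V _ V: fires at position(s) 2: egofrusdinlus
3. p -> b, s -> z, t -> d / _ Z: fires at position(s) 7: egofruzdinlus
surface: egofruzdinlus


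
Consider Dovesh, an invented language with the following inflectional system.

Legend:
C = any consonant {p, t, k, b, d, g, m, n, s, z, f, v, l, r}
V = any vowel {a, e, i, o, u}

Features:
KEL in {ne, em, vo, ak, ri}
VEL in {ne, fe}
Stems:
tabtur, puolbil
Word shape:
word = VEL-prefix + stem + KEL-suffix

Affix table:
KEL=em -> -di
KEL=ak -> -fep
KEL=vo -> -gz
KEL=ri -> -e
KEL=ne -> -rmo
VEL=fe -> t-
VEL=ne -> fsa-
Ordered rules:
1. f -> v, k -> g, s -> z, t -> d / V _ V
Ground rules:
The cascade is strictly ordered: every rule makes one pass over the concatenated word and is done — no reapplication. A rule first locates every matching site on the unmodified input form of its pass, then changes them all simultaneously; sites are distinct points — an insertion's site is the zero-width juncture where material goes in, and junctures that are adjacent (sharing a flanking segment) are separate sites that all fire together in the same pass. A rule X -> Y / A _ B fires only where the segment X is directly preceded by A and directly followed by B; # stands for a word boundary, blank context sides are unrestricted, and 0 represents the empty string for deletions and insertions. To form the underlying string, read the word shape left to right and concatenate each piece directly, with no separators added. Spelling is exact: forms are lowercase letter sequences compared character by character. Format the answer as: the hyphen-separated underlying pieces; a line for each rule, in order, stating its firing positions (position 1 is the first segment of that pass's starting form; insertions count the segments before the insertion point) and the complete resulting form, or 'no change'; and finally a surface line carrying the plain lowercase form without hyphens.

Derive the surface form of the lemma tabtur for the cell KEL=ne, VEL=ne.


underlying: fsa-tabtur-rmo
1. f -> v, k -> g, s -> z, t -> d / V _ V: fires at position(s) 4: fsadabturrmo
surface: fsadabturrmo


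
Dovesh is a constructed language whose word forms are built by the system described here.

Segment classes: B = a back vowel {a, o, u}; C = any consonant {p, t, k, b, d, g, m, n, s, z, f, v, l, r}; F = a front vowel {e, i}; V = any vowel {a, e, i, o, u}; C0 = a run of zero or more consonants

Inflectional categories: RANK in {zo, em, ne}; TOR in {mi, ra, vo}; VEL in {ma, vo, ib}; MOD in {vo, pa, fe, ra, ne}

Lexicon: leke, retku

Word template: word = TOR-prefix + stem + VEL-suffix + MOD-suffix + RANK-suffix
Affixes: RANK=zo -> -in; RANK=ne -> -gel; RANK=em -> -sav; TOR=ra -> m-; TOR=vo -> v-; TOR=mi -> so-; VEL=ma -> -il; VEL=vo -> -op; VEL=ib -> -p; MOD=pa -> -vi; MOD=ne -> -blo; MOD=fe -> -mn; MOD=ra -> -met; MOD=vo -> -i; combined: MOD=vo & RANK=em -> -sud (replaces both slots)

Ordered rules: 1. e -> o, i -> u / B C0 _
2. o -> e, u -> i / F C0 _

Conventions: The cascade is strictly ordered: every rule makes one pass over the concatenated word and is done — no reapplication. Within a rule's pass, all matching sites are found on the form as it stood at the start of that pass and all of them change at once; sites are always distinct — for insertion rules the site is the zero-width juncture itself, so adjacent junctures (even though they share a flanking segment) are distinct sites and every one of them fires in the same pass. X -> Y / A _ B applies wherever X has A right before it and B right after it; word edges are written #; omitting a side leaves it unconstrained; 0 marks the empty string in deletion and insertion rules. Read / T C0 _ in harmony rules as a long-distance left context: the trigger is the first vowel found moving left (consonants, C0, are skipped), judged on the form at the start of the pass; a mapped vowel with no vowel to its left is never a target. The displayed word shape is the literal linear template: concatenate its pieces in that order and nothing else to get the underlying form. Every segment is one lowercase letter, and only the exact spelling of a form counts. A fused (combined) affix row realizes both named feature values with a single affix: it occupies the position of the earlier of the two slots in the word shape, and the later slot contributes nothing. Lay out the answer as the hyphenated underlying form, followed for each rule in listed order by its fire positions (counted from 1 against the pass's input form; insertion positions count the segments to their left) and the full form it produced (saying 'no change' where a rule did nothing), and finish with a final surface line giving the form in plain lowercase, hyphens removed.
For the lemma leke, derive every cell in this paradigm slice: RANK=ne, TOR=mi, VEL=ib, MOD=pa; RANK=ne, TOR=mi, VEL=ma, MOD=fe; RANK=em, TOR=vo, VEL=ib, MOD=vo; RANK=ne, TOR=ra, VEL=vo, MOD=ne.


cell RANK=ne, TOR=mi, VEL=ib, MOD=pa:
underlying: so-leke-p-vi-gel
1. e -> o, i -> u / B C0 _: fires at position(s) 4: solokepvigel
2. o -> e, u -> i / F C0 _: no change
surface: solokepvigel

cell RANK=ne, TOR=mi, VEL=ma, MOD=fe:
underlying: so-leke-il-mn-gel
1. e -> o, i -> u / B C0 _: fires at position(s) 4: solokeilmngel
2. o -> e, u -> i / F C0 _: no change
surface: solokeilmngel

cell RANK=em, TOR=vo, VEL=ib, MOD=vo:
underlying: v-leke-p-sud
1. e -> o, i -> u / B C0 _: no change
2. o -> e, u -> i / F C0 _: fires at position(s) 8: vlekepsid
surface: vlekepsid

cell RANK=ne, TOR=ra, VEL=vo, MOD=ne:
underlying: m-leke-op-blo-gel
1. e -> o, i -> u / B C0 _: fires at position(s) 12: mlekeopblogol
2. o -> e, u -> i / F C0 _: fires at position(s) 6: mlekeepblogol
surface: mlekeepblogol


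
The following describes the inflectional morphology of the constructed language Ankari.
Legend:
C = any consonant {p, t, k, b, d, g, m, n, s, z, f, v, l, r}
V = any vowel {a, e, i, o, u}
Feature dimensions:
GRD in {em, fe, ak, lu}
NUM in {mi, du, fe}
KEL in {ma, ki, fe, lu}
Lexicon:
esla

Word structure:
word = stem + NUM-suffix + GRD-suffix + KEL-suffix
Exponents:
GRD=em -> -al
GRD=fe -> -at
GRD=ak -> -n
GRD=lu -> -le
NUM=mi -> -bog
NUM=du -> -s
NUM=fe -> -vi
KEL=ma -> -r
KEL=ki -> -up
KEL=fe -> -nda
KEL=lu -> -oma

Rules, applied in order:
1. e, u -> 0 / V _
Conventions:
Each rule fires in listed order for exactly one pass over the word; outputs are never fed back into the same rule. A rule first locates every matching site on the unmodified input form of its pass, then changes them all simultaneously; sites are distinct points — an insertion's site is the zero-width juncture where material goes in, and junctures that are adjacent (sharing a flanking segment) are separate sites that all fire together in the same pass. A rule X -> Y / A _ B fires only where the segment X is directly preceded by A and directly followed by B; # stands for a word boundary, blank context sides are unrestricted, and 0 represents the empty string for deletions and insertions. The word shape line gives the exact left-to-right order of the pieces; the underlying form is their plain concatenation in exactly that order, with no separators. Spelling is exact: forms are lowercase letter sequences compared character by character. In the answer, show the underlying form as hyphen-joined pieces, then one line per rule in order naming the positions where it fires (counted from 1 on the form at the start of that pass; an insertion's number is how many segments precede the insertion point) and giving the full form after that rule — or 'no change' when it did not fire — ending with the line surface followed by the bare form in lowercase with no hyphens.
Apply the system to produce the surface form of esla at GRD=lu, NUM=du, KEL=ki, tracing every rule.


underlying: esla-s-le-up
1. e, u -> 0 / V _: fires at position(s) 8: eslaslep
surface: eslaslep


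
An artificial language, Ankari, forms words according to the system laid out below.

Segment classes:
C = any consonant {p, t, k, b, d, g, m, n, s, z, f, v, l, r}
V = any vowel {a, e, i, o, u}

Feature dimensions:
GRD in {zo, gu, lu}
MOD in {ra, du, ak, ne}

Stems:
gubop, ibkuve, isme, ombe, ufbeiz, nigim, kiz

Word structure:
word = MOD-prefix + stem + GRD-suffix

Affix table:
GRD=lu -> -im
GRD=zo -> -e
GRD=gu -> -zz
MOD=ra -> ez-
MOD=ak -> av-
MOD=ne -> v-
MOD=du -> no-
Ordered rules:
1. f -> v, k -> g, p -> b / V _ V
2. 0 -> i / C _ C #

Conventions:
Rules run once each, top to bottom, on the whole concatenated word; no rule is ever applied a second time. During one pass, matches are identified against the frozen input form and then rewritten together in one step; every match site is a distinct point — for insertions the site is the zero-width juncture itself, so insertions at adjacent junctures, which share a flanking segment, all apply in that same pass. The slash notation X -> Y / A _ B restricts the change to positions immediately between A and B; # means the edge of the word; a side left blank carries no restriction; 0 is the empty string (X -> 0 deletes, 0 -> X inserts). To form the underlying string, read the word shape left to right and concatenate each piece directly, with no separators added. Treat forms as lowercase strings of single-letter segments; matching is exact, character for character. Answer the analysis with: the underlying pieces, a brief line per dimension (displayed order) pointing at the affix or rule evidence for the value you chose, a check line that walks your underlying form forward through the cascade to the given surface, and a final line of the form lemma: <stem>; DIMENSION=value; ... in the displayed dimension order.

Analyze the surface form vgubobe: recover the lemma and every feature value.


underlying: v-gubop-e
GRD=zo - signalled by the affix -e
MOD=ne - signalled by the affix v-
check: vgubope -> vgubobe -> vgubobe
lemma: gubop; GRD=zo; MOD=ne


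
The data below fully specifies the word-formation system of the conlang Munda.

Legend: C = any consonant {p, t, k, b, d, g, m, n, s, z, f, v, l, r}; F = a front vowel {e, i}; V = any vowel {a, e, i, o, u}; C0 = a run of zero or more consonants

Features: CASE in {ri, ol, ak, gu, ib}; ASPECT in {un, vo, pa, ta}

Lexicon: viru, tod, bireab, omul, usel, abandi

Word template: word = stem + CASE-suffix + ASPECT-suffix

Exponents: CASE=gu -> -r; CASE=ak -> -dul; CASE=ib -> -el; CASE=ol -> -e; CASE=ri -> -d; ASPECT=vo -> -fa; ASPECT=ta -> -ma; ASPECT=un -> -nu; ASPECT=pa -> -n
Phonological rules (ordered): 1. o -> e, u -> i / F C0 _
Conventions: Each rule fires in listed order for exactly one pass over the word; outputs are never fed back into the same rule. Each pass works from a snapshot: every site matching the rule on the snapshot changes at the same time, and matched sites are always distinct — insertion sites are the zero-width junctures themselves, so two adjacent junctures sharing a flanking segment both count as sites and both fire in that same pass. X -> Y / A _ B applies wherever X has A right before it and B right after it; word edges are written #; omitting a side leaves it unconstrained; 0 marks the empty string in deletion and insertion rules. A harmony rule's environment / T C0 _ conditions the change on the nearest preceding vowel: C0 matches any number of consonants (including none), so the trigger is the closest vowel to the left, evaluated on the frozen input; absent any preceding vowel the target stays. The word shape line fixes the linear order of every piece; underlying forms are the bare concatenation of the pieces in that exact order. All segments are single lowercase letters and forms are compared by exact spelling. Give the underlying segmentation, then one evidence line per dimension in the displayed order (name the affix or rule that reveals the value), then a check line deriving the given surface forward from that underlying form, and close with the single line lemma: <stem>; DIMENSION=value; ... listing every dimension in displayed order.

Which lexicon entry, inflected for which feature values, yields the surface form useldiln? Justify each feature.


underlying: usel-dul-n
CASE=ak - signalled by the affix -dul
ASPECT=pa - signalled by the affix -n
check: uselduln -> useldiln
lemma: usel; CASE=ak; ASPECT=pa


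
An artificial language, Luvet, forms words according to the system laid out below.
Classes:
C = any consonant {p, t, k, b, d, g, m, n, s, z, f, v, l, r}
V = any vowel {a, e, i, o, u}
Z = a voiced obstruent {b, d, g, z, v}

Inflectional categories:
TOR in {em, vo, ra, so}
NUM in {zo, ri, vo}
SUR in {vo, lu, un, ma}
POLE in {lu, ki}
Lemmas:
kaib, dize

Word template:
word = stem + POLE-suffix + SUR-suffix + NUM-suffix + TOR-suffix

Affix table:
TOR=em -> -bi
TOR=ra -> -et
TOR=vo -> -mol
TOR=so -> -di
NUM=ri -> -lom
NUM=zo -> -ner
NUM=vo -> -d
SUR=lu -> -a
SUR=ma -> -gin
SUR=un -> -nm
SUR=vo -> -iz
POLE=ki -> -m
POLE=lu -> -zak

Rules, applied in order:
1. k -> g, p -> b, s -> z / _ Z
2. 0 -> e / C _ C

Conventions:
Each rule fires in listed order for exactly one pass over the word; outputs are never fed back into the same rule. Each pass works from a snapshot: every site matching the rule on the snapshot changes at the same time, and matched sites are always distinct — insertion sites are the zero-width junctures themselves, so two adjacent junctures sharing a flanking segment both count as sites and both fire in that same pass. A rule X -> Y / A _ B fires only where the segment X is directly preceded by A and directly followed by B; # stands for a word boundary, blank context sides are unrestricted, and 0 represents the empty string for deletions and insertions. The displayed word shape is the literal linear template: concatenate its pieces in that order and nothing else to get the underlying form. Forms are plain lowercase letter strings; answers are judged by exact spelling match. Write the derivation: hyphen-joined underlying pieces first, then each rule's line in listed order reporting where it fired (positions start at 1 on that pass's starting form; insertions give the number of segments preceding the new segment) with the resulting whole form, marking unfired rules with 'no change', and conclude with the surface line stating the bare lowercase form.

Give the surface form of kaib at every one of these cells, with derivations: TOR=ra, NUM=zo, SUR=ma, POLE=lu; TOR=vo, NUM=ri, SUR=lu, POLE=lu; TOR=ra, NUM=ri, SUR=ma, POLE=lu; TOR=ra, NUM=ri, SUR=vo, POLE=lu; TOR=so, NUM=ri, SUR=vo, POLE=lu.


cell TOR=ra, NUM=zo, SUR=ma, POLE=lu:
underlying: kaib-zak-gin-ner-et
1. k -> g, p -> b, s -> z / _ Z: fires at position(s) 7: kaibzagginneret
2. 0 -> e / C _ C: inserts after position(s) 4, 7, 10: kaibezagegineneret
surface: kaibezagegineneret

cell TOR=vo, NUM=ri, SUR=lu, POLE=lu:
underlying: kaib-zak-a-lom-mol
1. k -> g, p -> b, s -> z / _ Z: no change
2. 0 -> e / C _ C: inserts after position(s) 4, 11: kaibezakalomemol
surface: kaibezakalomemol

cell TOR=ra, NUM=ri, SUR=ma, POLE=lu:
underlying: kaib-zak-gin-lom-et
1. k -> g, p -> b, s -> z / _ Z: fires at position(s) 7: kaibzagginlomet
2. 0 -> e / C _ C: inserts after position(s) 4, 7, 10: kaibezageginelomet
surface: kaibezageginelomet

cell TOR=ra, NUM=ri, SUR=vo, POLE=lu:
underlying: kaib-zak-iz-lom-et
1. k -> g, p -> b, s -> z / _ Z: no change
2. 0 -> e / C _ C: inserts after position(s) 4, 9: kaibezakizelomet
surface: kaibezakizelomet

cell TOR=so, NUM=ri, SUR=vo, POLE=lu:
underlying: kaib-zak-iz-lom-di
1. k -> g, p -> b, s -> z / _ Z: no change
2. 0 -> e / C _ C: inserts after position(s) 4, 9, 12: kaibezakizelomedi
surface: kaibezakizelomedi


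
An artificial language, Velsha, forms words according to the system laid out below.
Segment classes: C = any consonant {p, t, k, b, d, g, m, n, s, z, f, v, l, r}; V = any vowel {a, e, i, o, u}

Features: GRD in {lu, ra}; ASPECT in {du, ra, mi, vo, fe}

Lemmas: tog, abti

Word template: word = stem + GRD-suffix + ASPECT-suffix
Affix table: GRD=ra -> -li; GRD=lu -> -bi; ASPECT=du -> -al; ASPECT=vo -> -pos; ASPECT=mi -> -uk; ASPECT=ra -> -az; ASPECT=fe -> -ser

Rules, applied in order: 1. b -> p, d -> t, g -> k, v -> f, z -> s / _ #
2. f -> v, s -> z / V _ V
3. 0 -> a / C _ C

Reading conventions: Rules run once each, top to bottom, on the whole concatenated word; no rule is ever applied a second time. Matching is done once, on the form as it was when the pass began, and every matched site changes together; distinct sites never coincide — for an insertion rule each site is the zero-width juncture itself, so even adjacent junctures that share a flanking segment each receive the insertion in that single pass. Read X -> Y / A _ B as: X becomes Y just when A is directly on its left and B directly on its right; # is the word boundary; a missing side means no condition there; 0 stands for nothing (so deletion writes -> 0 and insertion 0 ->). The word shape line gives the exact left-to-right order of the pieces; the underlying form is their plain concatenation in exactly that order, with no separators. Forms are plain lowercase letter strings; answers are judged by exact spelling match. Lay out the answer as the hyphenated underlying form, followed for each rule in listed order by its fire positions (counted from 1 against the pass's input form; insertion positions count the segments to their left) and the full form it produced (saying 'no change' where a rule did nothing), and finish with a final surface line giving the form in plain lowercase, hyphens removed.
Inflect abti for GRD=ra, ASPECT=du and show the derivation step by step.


underlying: abti-li-al
1. b -> p, d -> t, g -> k, v -> f, z -> s / _ #: no change
2. f -> v, s -> z / V _ V: no change
3. 0 -> a / C _ C: inserts after position(s) 2: abatilial
surface: abatilial


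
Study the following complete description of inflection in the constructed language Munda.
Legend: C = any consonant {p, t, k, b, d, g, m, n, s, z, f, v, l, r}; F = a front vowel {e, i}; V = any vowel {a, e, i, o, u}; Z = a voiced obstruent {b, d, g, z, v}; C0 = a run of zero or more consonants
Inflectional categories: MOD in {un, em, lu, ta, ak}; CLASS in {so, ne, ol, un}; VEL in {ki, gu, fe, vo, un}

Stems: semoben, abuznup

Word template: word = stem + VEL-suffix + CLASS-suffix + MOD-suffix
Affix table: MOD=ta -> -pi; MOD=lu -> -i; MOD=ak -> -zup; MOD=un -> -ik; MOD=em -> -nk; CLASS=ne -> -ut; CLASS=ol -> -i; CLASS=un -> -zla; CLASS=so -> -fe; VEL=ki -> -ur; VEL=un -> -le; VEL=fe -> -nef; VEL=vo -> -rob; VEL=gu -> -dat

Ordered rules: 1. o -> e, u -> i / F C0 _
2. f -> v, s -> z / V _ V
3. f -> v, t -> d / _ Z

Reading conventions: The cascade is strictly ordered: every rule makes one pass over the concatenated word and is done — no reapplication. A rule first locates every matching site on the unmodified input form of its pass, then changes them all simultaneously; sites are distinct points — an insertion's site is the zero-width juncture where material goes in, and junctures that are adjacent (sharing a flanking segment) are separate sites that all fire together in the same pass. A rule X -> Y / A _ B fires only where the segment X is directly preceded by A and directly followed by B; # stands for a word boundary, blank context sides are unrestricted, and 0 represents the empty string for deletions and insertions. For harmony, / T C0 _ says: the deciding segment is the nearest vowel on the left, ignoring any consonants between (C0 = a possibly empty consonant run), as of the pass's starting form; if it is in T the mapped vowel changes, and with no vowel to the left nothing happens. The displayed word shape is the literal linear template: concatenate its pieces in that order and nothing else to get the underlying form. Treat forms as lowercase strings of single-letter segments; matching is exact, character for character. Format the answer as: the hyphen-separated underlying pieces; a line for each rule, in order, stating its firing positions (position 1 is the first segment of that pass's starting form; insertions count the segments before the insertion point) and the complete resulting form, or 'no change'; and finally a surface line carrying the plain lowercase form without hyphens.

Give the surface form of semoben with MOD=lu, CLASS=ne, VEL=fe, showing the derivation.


underlying: semoben-nef-ut-i
1. o -> e, u -> i / F C0 _: fires at position(s) 4, 11: semebennefiti
2. f -> v, s -> z / V _ V: fires at position(s) 10: semebenneviti
3. f -> v, t -> d / _ Z: no change
surface: semebenneviti


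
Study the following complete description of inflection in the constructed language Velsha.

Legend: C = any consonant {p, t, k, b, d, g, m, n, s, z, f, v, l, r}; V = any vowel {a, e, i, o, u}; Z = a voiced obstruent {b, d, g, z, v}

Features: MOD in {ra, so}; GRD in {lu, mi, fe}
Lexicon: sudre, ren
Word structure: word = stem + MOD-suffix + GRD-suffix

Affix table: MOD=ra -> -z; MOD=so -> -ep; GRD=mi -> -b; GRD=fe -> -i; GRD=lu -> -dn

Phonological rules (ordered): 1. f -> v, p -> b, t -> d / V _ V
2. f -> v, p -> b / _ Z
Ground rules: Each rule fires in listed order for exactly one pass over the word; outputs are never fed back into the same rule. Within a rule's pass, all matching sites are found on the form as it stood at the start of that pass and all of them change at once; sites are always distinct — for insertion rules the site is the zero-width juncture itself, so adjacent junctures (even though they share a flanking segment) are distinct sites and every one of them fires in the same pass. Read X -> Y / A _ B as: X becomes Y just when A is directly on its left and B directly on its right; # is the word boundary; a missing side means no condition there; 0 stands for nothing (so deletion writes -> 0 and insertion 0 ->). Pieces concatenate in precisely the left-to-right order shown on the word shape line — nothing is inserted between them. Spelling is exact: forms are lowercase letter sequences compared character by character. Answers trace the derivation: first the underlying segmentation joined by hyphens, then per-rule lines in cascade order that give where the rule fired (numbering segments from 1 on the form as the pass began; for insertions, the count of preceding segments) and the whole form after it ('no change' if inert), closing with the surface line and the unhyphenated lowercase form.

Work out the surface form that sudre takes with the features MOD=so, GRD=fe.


underlying: sudre-ep-i
1. f -> v, p -> b, t -> d / V _ V: fires at position(s) 7: sudreebi
2. f -> v, p -> b / _ Z: no change
surface: sudreebi


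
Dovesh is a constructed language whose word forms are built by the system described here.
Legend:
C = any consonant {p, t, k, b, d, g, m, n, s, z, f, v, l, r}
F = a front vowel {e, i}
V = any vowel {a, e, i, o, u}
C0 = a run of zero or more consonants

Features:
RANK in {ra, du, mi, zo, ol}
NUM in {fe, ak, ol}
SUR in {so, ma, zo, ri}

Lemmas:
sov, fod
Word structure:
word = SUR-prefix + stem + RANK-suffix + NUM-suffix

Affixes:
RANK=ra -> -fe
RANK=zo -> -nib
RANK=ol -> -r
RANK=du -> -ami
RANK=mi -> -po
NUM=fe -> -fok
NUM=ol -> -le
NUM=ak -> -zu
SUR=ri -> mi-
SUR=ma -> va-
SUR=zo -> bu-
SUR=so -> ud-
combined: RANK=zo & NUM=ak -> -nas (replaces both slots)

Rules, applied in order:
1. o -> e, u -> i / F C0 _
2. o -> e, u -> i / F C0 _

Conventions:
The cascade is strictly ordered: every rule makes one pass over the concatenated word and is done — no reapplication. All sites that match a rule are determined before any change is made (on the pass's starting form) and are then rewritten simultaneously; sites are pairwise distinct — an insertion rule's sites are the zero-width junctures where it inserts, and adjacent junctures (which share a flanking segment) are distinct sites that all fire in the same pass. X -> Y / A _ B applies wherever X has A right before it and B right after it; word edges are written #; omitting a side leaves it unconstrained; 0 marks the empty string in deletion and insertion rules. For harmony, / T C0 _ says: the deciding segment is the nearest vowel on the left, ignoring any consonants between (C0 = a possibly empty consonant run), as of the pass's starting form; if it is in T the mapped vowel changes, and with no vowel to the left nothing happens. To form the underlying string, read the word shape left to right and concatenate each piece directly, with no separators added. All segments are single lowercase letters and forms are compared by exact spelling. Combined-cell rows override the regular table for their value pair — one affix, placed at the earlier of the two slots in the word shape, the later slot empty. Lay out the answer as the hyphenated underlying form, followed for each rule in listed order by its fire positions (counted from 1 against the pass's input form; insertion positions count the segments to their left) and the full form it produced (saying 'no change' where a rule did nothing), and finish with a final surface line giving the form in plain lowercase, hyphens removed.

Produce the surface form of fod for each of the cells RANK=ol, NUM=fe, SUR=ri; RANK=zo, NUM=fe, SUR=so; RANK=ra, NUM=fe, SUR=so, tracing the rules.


cell RANK=ol, NUM=fe, SUR=ri:
underlying: mi-fod-r-fok
1. o -> e, u -> i / F C0 _: fires at position(s) 4: mifedrfok
2. o -> e, u -> i / F C0 _: fires at position(s) 8: mifedrfek
surface: mifedrfek

cell RANK=zo, NUM=fe, SUR=so:
underlying: ud-fod-nib-fok
1. o -> e, u -> i / F C0 _: fires at position(s) 10: udfodnibfek
2. o -> e, u -> i / F C0 _: no change
surface: udfodnibfek

cell RANK=ra, NUM=fe, SUR=so:
underlying: ud-fod-fe-fok
1. o -> e, u -> i / F C0 _: fires at position(s) 9: udfodfefek
2. o -> e, u -> i / F C0 _: no change
surface: udfodfefek


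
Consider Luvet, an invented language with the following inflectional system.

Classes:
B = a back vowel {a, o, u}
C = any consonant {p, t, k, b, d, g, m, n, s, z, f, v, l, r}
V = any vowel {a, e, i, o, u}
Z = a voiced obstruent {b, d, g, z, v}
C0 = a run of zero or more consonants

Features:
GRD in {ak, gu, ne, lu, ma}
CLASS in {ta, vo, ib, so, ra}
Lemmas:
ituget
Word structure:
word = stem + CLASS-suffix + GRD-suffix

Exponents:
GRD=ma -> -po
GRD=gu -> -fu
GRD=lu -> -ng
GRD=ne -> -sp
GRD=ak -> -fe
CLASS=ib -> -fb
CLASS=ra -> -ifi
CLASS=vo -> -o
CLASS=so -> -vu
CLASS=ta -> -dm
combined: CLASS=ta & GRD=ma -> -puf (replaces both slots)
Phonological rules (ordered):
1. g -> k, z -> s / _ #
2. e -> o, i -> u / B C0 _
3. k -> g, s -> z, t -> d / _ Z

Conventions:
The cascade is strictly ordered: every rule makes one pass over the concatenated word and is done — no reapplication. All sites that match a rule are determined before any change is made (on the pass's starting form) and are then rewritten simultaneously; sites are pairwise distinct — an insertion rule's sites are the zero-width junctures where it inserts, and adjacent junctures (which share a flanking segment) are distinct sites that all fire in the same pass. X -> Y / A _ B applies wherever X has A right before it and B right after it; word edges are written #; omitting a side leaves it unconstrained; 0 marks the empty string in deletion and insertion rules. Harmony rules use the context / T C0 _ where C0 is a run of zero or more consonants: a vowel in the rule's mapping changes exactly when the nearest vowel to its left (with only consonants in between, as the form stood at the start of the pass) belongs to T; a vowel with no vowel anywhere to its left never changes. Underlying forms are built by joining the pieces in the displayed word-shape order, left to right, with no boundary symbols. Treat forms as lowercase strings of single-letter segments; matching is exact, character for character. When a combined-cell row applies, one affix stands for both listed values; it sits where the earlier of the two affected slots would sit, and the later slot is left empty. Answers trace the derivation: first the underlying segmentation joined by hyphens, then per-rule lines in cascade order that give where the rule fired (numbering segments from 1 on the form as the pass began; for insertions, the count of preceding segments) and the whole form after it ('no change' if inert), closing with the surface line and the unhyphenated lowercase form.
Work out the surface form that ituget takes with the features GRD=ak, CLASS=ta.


underlying: ituget-dm-fe
1. g -> k, z -> s / _ #: no change
2. e -> o, i -> u / B C0 _: fires at position(s) 5: itugotdmfe
3. k -> g, s -> z, t -> d / _ Z: fires at position(s) 6: itugoddmfe
surface: itugoddmfe


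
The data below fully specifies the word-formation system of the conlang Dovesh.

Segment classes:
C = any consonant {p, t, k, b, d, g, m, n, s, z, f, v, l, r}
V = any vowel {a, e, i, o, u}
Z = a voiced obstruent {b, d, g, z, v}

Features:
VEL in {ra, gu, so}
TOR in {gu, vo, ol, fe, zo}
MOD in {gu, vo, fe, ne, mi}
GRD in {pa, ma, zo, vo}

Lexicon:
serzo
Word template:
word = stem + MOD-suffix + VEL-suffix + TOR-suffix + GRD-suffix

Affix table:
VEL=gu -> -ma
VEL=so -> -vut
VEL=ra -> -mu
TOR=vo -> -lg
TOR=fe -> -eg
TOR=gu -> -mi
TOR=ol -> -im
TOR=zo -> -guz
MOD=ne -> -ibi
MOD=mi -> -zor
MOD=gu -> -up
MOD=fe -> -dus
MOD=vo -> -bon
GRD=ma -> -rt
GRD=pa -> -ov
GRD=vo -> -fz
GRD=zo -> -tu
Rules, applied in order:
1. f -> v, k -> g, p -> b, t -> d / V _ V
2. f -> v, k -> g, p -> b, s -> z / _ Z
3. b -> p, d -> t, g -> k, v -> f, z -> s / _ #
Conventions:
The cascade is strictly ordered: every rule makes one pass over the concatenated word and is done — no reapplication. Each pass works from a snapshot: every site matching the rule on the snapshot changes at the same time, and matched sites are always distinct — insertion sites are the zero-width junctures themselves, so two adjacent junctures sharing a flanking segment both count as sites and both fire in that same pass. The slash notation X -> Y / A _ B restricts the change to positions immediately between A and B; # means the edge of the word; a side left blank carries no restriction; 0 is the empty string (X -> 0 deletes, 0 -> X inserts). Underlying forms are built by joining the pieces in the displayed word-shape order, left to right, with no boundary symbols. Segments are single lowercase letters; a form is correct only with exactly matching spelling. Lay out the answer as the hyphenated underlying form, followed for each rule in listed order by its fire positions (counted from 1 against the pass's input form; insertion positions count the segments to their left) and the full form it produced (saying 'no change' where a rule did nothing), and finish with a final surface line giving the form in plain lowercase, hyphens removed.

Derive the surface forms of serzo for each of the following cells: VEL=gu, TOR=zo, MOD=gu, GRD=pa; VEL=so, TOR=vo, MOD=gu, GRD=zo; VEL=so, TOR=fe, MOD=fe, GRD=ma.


cell VEL=gu, TOR=zo, MOD=gu, GRD=pa:
underlying: serzo-up-ma-guz-ov
1. f -> v, k -> g, p -> b, t -> d / V _ V: no change
2. f -> v, k -> g, p -> b, s -> z / _ Z: no change
3. b -> p, d -> t, g -> k, v -> f, z -> s / _ #: fires at position(s) 14: serzoupmaguzof
surface: serzoupmaguzof

cell VEL=so, TOR=vo, MOD=gu, GRD=zo:
underlying: serzo-up-vut-lg-tu
1. f -> v, k -> g, p -> b, t -> d / V _ V: no change
2. f -> v, k -> g, p -> b, s -> z / _ Z: fires at position(s) 7: serzoubvutlgtu
3. b -> p, d -> t, g -> k, v -> f, z -> s / _ #: no change
surface: serzoubvutlgtu

cell VEL=so, TOR=fe, MOD=fe, GRD=ma:
underlying: serzo-dus-vut-eg-rt
1. f -> v, k -> g, p -> b, t -> d / V _ V: fires at position(s) 11: serzodusvudegrt
2. f -> v, k -> g, p -> b, s -> z / _ Z: fires at position(s) 8: serzoduzvudegrt
3. b -> p, d -> t, g -> k, v -> f, z -> s / _ #: no change
surface: serzoduzvudegrt
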